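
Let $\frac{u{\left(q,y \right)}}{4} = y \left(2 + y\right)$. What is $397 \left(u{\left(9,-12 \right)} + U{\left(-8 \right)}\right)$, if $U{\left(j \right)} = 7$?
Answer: $193339$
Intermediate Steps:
$u{\left(q,y \right)} = 4 y \left(2 + y\right)$
$397 \left(u{\left(9,-12 \right)} + U{\left(-8 \right)}\right) = 397 \left(4 \left(-12\right) \left(2 - 12\right) + 7\right) = 397 \left(4 \left(-12\right) \left(-10\right) + 7\right) = 397 \left(480 + 7\right) = 397 \cdot 487 = 193339$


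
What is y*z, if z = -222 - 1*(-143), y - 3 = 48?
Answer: -4029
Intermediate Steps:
y = 51 (y = 3 + 48 = 51)
z = -79 (z = -222 + 143 = -79)
y*z = 51*(-79) = -4029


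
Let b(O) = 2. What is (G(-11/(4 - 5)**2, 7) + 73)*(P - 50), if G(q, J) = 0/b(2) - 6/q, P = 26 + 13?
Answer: -809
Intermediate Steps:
P = 39
G(q, J) = -6/q (G(q, J) = 0/2 - 6/q = 0*(1/2) - 6/q = 0 - 6/q = -6/q)
(G(-11/(4 - 5)**2, 7) + 73)*(P - 50) = (-6*(-(4 - 5)**2/11) + 73)*(39 - 50) = (-6/((-11/((-1)**2))) + 73)*(-11) = (-6/((-11/1)) + 73)*(-11) = (-6/((-11*1)) + 73)*(-11) = (-6/(-11) + 73)*(-11) = (-6*(-1/11) + 73)*(-11) = (6/11 + 73)*(-11) = (809/11)*(-11) = -809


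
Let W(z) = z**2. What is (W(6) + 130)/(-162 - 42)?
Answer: -83/102 ≈ -0.81373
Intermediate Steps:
(W(6) + 130)/(-162 - 42) = (6**2 + 130)/(-162 - 42) = (36 + 130)/(-204) = 166*(-1/204) = -83/102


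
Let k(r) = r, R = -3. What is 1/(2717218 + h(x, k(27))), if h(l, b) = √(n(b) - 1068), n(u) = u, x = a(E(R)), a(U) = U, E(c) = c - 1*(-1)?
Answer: 2717218/7383273660565 - I*√1041/7383273660565 ≈ 3.6802e-7 - 4.3699e-12*I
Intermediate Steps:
E(c) = 1 + c (E(c) = c + 1 = 1 + c)
x = -2 (x = 1 - 3 = -2)
h(l, b) = √(-1068 + b) (h(l, b) = √(b - 1068) = √(-1068 + b))
1/(2717218 + h(x, k(27))) = 1/(2717218 + √(-1068 + 27)) = 1/(2717218 + √(-1041)) = 1/(2717218 + I*√1041)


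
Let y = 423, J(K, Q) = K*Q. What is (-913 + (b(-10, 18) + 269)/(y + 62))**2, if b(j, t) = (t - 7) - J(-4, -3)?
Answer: 195838996369/235225 ≈ 8.3256e+5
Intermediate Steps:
b(j, t) = -19 + t (b(j, t) = (t - 7) - (-4)*(-3) = (-7 + t) - 1*12 = (-7 + t) - 12 = -19 + t)
(-913 + (b(-10, 18) + 269)/(y + 62))**2 = (-913 + ((-19 + 18) + 269)/(423 + 62))**2 = (-913 + (-1 + 269)/485)**2 = (-913 + 268*(1/485))**2 = (-913 + 268/485)**2 = (-442537/485)**2 = 195838996369/235225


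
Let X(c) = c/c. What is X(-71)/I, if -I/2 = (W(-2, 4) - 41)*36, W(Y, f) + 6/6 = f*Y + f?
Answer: 1/3312 ≈ 0.00030193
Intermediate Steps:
W(Y, f) = -1 + f + Y*f (W(Y, f) = -1 + (f*Y + f) = -1 + (Y*f + f) = -1 + (f + Y*f) = -1 + f + Y*f)
X(c) = 1
I = 3312 (I = -2*((-1 + 4 - 2*4) - 41)*36 = -2*((-1 + 4 - 8) - 41)*36 = -2*(-5 - 41)*36 = -(-92)*36 = -2*(-1656) = 3312)
X(-71)/I = 1/3312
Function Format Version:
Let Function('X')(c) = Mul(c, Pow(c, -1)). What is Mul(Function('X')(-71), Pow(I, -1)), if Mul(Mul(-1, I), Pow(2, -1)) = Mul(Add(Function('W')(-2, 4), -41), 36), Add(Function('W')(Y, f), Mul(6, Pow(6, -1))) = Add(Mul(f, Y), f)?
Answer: Rational(1, 3312) ≈ 0.00030193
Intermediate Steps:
Function('W')(Y, f) = Add(-1, f, Mul(Y, f)) (Function('W')(Y, f) = Add(-1, Add(Mul(f, Y), f)) = Add(-1, Add(Mul(Y, f), f)) = Add(-1, Add(f, Mul(Y, f))) = Add(-1, f, Mul(Y, f)))
Function('X')(c) = 1
I = 3312 (I = Mul(-2, Mul(Add(Add(-1, 4, Mul(-2, 4)), -41), 36)) = Mul(-2, Mul(Add(Add(-1, 4, -8), -41), 36)) = Mul(-2, Mul(Add(-5, -41), 36)) = Mul(-2, Mul(-46, 36)) = Mul(-2, -1656) = 3312)
Mul(Function('X')(-71), Pow(I, -1)) = Mul(1, Pow(3312, -1)) = Mul(1, Rational(1, 3312)) = Rational(1, 3312)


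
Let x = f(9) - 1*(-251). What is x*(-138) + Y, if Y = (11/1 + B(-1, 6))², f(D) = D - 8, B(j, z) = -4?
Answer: -34727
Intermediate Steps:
f(D) = -8 + D
x = 252 (x = (-8 + 9) - 1*(-251) = 1 + 251 = 252)
Y = 49 (Y = (11/1 - 4)² = (11*1 - 4)² = (11 - 4)² = 7² = 49)
x*(-138) + Y = 252*(-138) + 49 = -34776 + 49 = -34727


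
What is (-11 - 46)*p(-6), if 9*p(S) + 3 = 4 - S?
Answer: -133/3 ≈ -44.333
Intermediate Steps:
p(S) = ⅑ - S/9 (p(S) = -⅓ + (4 - S)/9 = -⅓ + (4/9 - S/9) = ⅑ - S/9)
(-11 - 46)*p(-6) = (-11 - 46)*(⅑ - ⅑*(-6)) = -57*(⅑ + ⅔) = -57*7/9 = -133/3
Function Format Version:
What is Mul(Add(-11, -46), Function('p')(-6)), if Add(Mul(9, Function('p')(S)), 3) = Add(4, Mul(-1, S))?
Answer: Rational(-133, 3) ≈ -44.333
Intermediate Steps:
Function('p')(S) = Add(Rational(1, 9), Mul(Rational(-1, 9), S)) (Function('p')(S) = Add(Rational(-1, 3), Mul(Rational(1, 9), Add(4, Mul(-1, S)))) = Add(Rational(-1, 3), Add(Rational(4, 9), Mul(Rational(-1, 9), S))) = Add(Rational(1, 9), Mul(Rational(-1, 9), S)))
Mul(Add(-11, -46), Function('p')(-6)) = Mul(Add(-11, -46), Add(Rational(1, 9), Mul(Rational(-1, 9), -6))) = Mul(-57, Add(Rational(1, 9), Rational(2, 3))) = Mul(-57, Rational(7, 9)) = Rational(-133, 3)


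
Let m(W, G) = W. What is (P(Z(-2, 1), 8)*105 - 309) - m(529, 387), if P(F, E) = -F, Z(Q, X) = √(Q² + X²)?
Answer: -838 - 105*√5 ≈ -1072.8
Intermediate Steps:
(P(Z(-2, 1), 8)*105 - 309) - m(529, 387) = (-√((-2)² + 1²)*105 - 309) - 1*529 = (-√(4 + 1)*105 - 309) - 529 = (-√5*105 - 309) - 529 = (-105*√5 - 309) - 529 = (-309 - 105*√5) - 529 = -838 - 105*√5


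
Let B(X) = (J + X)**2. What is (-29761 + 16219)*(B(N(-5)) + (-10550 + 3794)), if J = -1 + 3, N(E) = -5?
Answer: 91367874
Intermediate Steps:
J = 2
B(X) = (2 + X)**2
(-29761 + 16219)*(B(N(-5)) + (-10550 + 3794)) = (-29761 + 16219)*((2 - 5)**2 + (-10550 + 3794)) = -13542*((-3)**2 - 6756) = -13542*(9 - 6756) = -13542*(-6747) = 91367874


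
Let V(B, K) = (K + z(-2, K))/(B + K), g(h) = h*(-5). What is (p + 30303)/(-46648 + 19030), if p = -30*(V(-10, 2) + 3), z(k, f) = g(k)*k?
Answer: -20097/18412 ≈ -1.0915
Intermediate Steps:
g(h) = -5*h
z(k, f) = -5*k**2 (z(k, f) = (-5*k)*k = -5*k**2)
V(B, K) = (-20 + K)/(B + K) (V(B, K) = (K - 5*(-2)**2)/(B + K) = (K - 5*4)/(B + K) = (K - 20)/(B + K) = (-20 + K)/(B + K))
p = -315/2 (p = -30*((-20 + 2)/(-10 + 2) + 3) = -30*(-18/(-8) + 3) = -30*(-1/8*(-18) + 3) = -30*(9/4 + 3) = -30*21/4 = -315/2 ≈ -157.50)
(p + 30303)/(-46648 + 19030) = (-315/2 + 30303)/(-46648 + 19030) = (60291/2)/(-27618) = (60291/2)*(-1/27618) = -20097/18412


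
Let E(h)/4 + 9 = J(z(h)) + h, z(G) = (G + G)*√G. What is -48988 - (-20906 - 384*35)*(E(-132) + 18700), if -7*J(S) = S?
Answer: 622850068 + 72538752*I*√33/7 ≈ 6.2285e+8 + 5.9529e+7*I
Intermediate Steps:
z(G) = 2*G^(3/2) (z(G) = (2*G)*√G = 2*G^(3/2))
J(S) = -S/7
E(h) = -36 + 4*h - 8*h^(3/2)/7 (E(h) = -36 + 4*(-2*h^(3/2)/7 + h) = -36 + 4*(h - 2*h^(3/2)/7) = -36 + (4*h - 8*h^(3/2)/7) = -36 + 4*h - 8*h^(3/2)/7)
-48988 - (-20906 - 384*35)*(E(-132) + 18700) = -48988 - (-20906 - 384*35)*((-36 + 4*(-132) - (-2112)*I*√33/7) + 18700) = -48988 - (-20906 - 13440)*((-36 - 528 - (-2112)*I*√33/7) + 18700) = -48988 - (-34346)*((-36 - 528 + 2112*I*√33/7) + 18700) = -48988 - (-34346)*((-564 + 2112*I*√33/7) + 18700) = -48988 - (-34346)*(18136 + 2112*I*√33/7) = -48988 - (-622899056 - 72538752*I*√33/7) = -48988 + (622899056 + 72538752*I*√33/7) = 622850068 + 72538752*I*√33/7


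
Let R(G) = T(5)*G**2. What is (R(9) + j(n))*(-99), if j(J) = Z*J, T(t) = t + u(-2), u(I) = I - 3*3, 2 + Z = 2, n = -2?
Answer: 48114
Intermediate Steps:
Z = 0 (Z = -2 + 2 = 0)
u(I) = -9 + I (u(I) = I - 9 = -9 + I)
T(t) = -11 + t (T(t) = t + (-9 - 2) = t - 11 = -11 + t)
R(G) = -6*G**2 (R(G) = (-11 + 5)*G**2 = -6*G**2)
j(J) = 0 (j(J) = 0*J = 0)
(R(9) + j(n))*(-99) = (-6*9**2 + 0)*(-99) = (-6*81 + 0)*(-99) = (-486 + 0)*(-99) = -486*(-99) = 48114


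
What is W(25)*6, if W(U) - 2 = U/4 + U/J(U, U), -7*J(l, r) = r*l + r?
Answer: 1245/26 ≈ 47.885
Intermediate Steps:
J(l, r) = -r/7 - l*r/7 (J(l, r) = -(r*l + r)/7 = -(l*r + r)/7 = -(r + l*r)/7 = -r/7 - l*r/7)
W(U) = 2 - 7/(1 + U) + U/4 (W(U) = 2 + (U/4 + U/((-U*(1 + U)/7))) = 2 + (U*(¼) + U*(-7/(U*(1 + U)))) = 2 + (U/4 - 7/(1 + U)) = 2 + (-7/(1 + U) + U/4) = 2 - 7/(1 + U) + U/4)
W(25)*6 = ((-28 + (1 + 25)*(8 + 25))/(4*(1 + 25)))*6 = ((¼)*(-28 + 26*33)/26)*6 = ((¼)*(1/26)*(-28 + 858))*6 = ((¼)*(1/26)*830)*6 = (415/52)*6 = 1245/26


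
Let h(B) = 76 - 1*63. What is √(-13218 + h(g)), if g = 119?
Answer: I*√13205 ≈ 114.91*I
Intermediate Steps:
h(B) = 13 (h(B) = 76 - 63 = 13)
√(-13218 + h(g)) = √(-13218 + 13) = √(-13205) = I*√13205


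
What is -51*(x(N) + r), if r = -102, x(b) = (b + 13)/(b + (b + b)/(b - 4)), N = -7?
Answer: 36788/7 ≈ 5255.4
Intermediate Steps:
x(b) = (13 + b)/(b + 2*b/(-4 + b)) (x(b) = (13 + b)/(b + (2*b)/(-4 + b)) = (13 + b)/(b + 2*b/(-4 + b)))
-51*(x(N) + r) = -51*((-52 + (-7)² + 9*(-7))/((-7)*(-2 - 7)) - 102) = -51*(-⅐*(-52 + 49 - 63)/(-9) - 102) = -51*(-⅐*(-⅑)*(-66) - 102) = -51*(-22/21 - 102) = -51*(-2164/21) = 36788/7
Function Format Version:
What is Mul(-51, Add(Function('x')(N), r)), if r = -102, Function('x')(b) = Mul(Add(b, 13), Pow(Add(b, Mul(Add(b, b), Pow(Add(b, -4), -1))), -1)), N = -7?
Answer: Rational(36788, 7) ≈ 5255.4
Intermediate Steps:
Function('x')(b) = Mul(Pow(Add(b, Mul(2, b, Pow(Add(-4, b), -1))), -1), Add(13, b)) (Function('x')(b) = Mul(Add(13, b), Pow(Add(b, Mul(Mul(2, b), Pow(Add(-4, b), -1))), -1)) = Mul(Add(13, b), Pow(Add(b, Mul(2, b, Pow(Add(-4, b), -1))), -1)) = Mul(Pow(Add(b, Mul(2, b, Pow(Add(-4, b), -1))), -1), Add(13, b)))
Mul(-51, Add(Function('x')(N), r)) = Mul(-51, Add(Mul(Pow(-7, -1), Pow(Add(-2, -7), -1), Add(-52, Pow(-7, 2), Mul(9, -7))), -102)) = Mul(-51, Add(Mul(Rational(-1, 7), Pow(-9, -1), Add(-52, 49, -63)), -102)) = Mul(-51, Add(Mul(Rational(-1, 7), Rational(-1, 9), -66), -102)) = Mul(-51, Add(Rational(-22, 21), -102)) = Mul(-51, Rational(-2164, 21)) = Rational(36788, 7)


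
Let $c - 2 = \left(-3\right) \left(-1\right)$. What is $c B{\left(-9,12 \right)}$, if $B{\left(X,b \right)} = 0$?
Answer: $0$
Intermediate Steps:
$c = 5$ ($c = 2 - -3 = 2 + 3 = 5$)
$c B{\left(-9,12 \right)} = 5 \cdot 0 = 0$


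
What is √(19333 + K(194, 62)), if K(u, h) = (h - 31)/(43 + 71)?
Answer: √251255202/114 ≈ 139.04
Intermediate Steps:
K(u, h) = -31/114 + h/114 (K(u, h) = (-31 + h)/114 = (-31 + h)*(1/114) = -31/114 + h/114)
√(19333 + K(194, 62)) = √(19333 + (-31/114 + (1/114)*62)) = √(19333 + (-31/114 + 31/57)) = √(19333 + 31/114) = √(2203993/114) = √251255202/114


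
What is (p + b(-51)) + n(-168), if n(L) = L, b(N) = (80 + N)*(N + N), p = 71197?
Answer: 68071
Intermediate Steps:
b(N) = 2*N*(80 + N) (b(N) = (80 + N)*(2*N) = 2*N*(80 + N))
(p + b(-51)) + n(-168) = (71197 + 2*(-51)*(80 - 51)) - 168 = (71197 + 2*(-51)*29) - 168 = (71197 - 2958) - 168 = 68239 - 168 = 68071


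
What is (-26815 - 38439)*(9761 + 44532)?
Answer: -3542835422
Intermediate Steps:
(-26815 - 38439)*(9761 + 44532) = -65254*54293 = -3542835422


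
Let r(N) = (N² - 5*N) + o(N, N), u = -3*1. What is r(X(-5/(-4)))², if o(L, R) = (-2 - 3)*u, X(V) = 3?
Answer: 81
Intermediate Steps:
u = -3
o(L, R) = 15 (o(L, R) = (-2 - 3)*(-3) = -5*(-3) = 15)
r(N) = 15 + N² - 5*N (r(N) = (N² - 5*N) + 15 = 15 + N² - 5*N)
r(X(-5/(-4)))² = (15 + 3² - 5*3)² = (15 + 9 - 15)² = 9² = 81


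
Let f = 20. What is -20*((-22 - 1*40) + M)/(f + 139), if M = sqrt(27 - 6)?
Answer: 1240/159 - 20*sqrt(21)/159 ≈ 7.2223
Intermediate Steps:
M = sqrt(21) ≈ 4.5826
-20*((-22 - 1*40) + M)/(f + 139) = -20*((-22 - 1*40) + sqrt(21))/(20 + 139) = -20*((-22 - 40) + sqrt(21))/159 = -20*(-62 + sqrt(21))/159 = -20*(-62/159 + sqrt(21)/159) = 1240/159 - 20*sqrt(21)/159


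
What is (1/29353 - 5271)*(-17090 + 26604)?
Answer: -1472002864268/29353 ≈ -5.0148e+7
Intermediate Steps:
(1/29353 - 5271)*(-17090 + 26604) = (1/29353 - 5271)*9514 = -154719662/29353*9514 = -1472002864268/29353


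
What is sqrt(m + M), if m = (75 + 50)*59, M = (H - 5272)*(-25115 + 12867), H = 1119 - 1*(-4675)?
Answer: I*sqrt(6386081) ≈ 2527.1*I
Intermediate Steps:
H = 5794 (H = 1119 + 4675 = 5794)
M = -6393456 (M = (5794 - 5272)*(-25115 + 12867) = 522*(-12248) = -6393456)
m = 7375 (m = 125*59 = 7375)
sqrt(m + M) = sqrt(7375 - 6393456) = sqrt(-6386081) = I*sqrt(6386081)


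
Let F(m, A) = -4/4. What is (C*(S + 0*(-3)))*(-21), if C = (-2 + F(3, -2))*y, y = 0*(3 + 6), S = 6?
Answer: 0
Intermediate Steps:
F(m, A) = -1 (F(m, A) = -4*¼ = -1)
y = 0 (y = 0*9 = 0)
C = 0 (C = (-2 - 1)*0 = -3*0 = 0)
(C*(S + 0*(-3)))*(-21) = (0*(6 + 0*(-3)))*(-21) = (0*(6 + 0))*(-21) = (0*6)*(-21) = 0*(-21) = 0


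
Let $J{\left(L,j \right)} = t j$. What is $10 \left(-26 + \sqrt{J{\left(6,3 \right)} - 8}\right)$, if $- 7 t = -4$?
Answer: $-260 + \frac{20 i \sqrt{77}}{7} \approx -260.0 + 25.071 i$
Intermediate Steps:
$t = \frac{4}{7}$ ($t = \left(- \frac{1}{7}\right) \left(-4\right) = \frac{4}{7} \approx 0.57143$)
$J{\left(L,j \right)} = \frac{4 j}{7}$
$10 \left(-26 + \sqrt{J{\left(6,3 \right)} - 8}\right) = 10 \left(-26 + \sqrt{\frac{4}{7} \cdot 3 - 8}\right) = 10 \left(-26 + \sqrt{\frac{12}{7} - 8}\right) = 10 \left(-26 + \sqrt{- \frac{44}{7}}\right) = 10 \left(-26 + \frac{2 i \sqrt{77}}{7}\right) = -260 + \frac{20 i \sqrt{77}}{7}$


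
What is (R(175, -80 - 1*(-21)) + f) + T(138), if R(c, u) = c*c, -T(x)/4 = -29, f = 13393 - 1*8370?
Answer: 35764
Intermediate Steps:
f = 5023 (f = 13393 - 8370 = 5023)
T(x) = 116 (T(x) = -4*(-29) = 116)
R(c, u) = c**2
(R(175, -80 - 1*(-21)) + f) + T(138) = (175**2 + 5023) + 116 = (30625 + 5023) + 116 = 35648 + 116 = 35764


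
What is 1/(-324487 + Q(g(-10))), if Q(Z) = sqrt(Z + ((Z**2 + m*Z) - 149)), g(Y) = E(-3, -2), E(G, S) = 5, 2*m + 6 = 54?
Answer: -1/324486 ≈ -3.0818e-6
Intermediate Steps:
m = 24 (m = -3 + (1/2)*54 = -3 + 27 = 24)
g(Y) = 5
Q(Z) = sqrt(-149 + Z**2 + 25*Z) (Q(Z) = sqrt(Z + ((Z**2 + 24*Z) - 149)) = sqrt(Z + (-149 + Z**2 + 24*Z)) = sqrt(-149 + Z**2 + 25*Z))
1/(-324487 + Q(g(-10))) = 1/(-324487 + sqrt(-149 + 5**2 + 25*5)) = 1/(-324487 + sqrt(-149 + 25 + 125)) = 1/(-324487 + sqrt(1)) = 1/(-324487 + 1) = 1/(-324486) = -1/324486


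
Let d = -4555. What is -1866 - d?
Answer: 2689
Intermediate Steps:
-1866 - d = -1866 - 1*(-4555) = -1866 + 4555 = 2689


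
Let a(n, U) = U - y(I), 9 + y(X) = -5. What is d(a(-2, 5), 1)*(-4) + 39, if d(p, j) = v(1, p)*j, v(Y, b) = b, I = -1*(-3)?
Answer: -37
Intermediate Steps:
I = 3
y(X) = -14 (y(X) = -9 - 5 = -14)
a(n, U) = 14 + U (a(n, U) = U - 1*(-14) = U + 14 = 14 + U)
d(p, j) = j*p (d(p, j) = p*j = j*p)
d(a(-2, 5), 1)*(-4) + 39 = (1*(14 + 5))*(-4) + 39 = (1*19)*(-4) + 39 = 19*(-4) + 39 = -76 + 39 = -37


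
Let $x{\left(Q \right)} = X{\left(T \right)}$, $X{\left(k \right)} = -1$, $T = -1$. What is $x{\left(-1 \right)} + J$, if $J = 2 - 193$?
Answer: $-192$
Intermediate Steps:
$J = -191$
$x{\left(Q \right)} = -1$
$x{\left(-1 \right)} + J = -1 - 191 = -192$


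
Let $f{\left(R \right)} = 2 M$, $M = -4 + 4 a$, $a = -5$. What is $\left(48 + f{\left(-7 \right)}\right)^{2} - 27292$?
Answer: $-27292$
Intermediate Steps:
$M = -24$ ($M = -4 + 4 \left(-5\right) = -4 - 20 = -24$)
$f{\left(R \right)} = -48$ ($f{\left(R \right)} = 2 \left(-24\right) = -48$)
$\left(48 + f{\left(-7 \right)}\right)^{2} - 27292 = \left(48 - 48\right)^{2} - 27292 = 0^{2} - 27292 = 0 - 27292 = -27292$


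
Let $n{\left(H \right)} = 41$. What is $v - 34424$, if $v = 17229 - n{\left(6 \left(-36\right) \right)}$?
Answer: $-17236$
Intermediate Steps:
$v = 17188$ ($v = 17229 - 41 = 17188$)
$v - 34424 = 17188 - 34424 = -17236$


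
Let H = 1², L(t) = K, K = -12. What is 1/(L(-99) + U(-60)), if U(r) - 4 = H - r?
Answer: 1/53 ≈ 0.018868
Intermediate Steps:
L(t) = -12
H = 1
U(r) = 5 - r (U(r) = 4 + (1 - r) = 5 - r)
1/(L(-99) + U(-60)) = 1/(-12 + (5 - 1*(-60))) = 1/(-12 + (5 + 60)) = 1/(-12 + 65) = 1/53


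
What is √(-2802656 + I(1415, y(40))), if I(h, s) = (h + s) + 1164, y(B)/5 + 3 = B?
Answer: 2*I*√699973 ≈ 1673.3*I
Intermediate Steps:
y(B) = -15 + 5*B
I(h, s) = 1164 + h + s
√(-2802656 + I(1415, y(40))) = √(-2802656 + (1164 + 1415 + (-15 + 5*40))) = √(-2802656 + (1164 + 1415 + (-15 + 200))) = √(-2802656 + (1164 + 1415 + 185)) = √(-2802656 + 2764) = √(-2799892) = 2*I*√699973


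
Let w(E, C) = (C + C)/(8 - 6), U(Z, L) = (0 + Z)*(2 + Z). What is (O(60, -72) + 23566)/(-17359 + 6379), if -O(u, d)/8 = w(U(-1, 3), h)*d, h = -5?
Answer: -10343/5490 ≈ -1.8840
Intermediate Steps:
U(Z, L) = Z*(2 + Z)
w(E, C) = C (w(E, C) = (2*C)/2 = (2*C)*(½) = C)
O(u, d) = 40*d (O(u, d) = -(-40)*d = 40*d)
(O(60, -72) + 23566)/(-17359 + 6379) = (40*(-72) + 23566)/(-17359 + 6379) = (-2880 + 23566)/(-10980) = 20686*(-1/10980) = -10343/5490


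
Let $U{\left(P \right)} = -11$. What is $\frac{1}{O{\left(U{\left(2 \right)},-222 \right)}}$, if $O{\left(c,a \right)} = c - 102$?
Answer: $- \frac{1}{113} \approx -0.0088496$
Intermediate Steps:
$O{\left(c,a \right)} = -102 + c$
$\frac{1}{O{\left(U{\left(2 \right)},-222 \right)}} = \frac{1}{-102 - 11} = \frac{1}{-113} = - \frac{1}{113}$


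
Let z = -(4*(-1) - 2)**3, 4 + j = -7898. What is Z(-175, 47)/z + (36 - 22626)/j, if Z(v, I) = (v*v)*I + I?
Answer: 316088669/47412 ≈ 6666.9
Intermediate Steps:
j = -7902 (j = -4 - 7898 = -7902)
z = 216 (z = -(-4 - 2)**3 = -1*(-6)**3 = -1*(-216) = 216)
Z(v, I) = I + I*v**2 (Z(v, I) = v**2*I + I = I*v**2 + I = I + I*v**2)
Z(-175, 47)/z + (36 - 22626)/j = (47*(1 + (-175)**2))/216 + (36 - 22626)/(-7902) = (47*(1 + 30625))*(1/216) - 22590*(-1/7902) = (47*30626)*(1/216) + 1255/439 = 1439422*(1/216) + 1255/439 = 719711/108 + 1255/439 = 316088669/47412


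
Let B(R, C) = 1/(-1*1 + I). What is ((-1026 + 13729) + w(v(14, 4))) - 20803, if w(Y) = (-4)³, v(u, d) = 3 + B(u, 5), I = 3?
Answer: -8164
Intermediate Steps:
B(R, C) = ½ (B(R, C) = 1/(-1*1 + 3) = 1/(-1 + 3) = 1/2 = ½)
v(u, d) = 7/2 (v(u, d) = 3 + ½ = 7/2)
w(Y) = -64
((-1026 + 13729) + w(v(14, 4))) - 20803 = ((-1026 + 13729) - 64) - 20803 = (12703 - 64) - 20803 = 12639 - 20803 = -8164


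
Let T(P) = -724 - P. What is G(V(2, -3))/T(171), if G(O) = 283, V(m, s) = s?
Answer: -283/895 ≈ -0.31620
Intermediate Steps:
G(V(2, -3))/T(171) = 283/(-724 - 1*171) = 283/(-724 - 171) = 283/(-895) = 283*(-1/895) = -283/895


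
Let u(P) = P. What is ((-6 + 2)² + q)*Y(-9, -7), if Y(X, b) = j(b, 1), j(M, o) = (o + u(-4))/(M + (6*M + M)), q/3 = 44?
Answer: 111/14 ≈ 7.9286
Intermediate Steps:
q = 132 (q = 3*44 = 132)
j(M, o) = (-4 + o)/(8*M) (j(M, o) = (o - 4)/(M + (6*M + M)) = (-4 + o)/(M + 7*M) = (-4 + o)/((8*M)) = (-4 + o)*(1/(8*M)) = (-4 + o)/(8*M))
Y(X, b) = -3/(8*b) (Y(X, b) = (-4 + 1)/(8*b) = (⅛)*(-3)/b = -3/(8*b))
((-6 + 2)² + q)*Y(-9, -7) = ((-6 + 2)² + 132)*(-3/8/(-7)) = ((-4)² + 132)*(-3/8*(-⅐)) = (16 + 132)*(3/56) = 148*(3/56) = 111/14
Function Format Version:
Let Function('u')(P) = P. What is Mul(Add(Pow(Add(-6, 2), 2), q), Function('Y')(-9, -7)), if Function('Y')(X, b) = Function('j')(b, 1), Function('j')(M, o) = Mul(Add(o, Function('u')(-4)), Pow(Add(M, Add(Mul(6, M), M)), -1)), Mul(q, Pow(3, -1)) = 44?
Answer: Rational(111, 14) ≈ 7.9286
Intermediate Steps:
q = 132 (q = Mul(3, 44) = 132)
Function('j')(M, o) = Mul(Rational(1, 8), Pow(M, -1), Add(-4, o)) (Function('j')(M, o) = Mul(Add(o, -4), Pow(Add(M, Add(Mul(6, M), M)), -1)) = Mul(Add(-4, o), Pow(Add(M, Mul(7, M)), -1)) = Mul(Add(-4, o), Pow(Mul(8, M), -1)) = Mul(Add(-4, o), Mul(Rational(1, 8), Pow(M, -1))) = Mul(Rational(1, 8), Pow(M, -1), Add(-4, o)))
Function('Y')(X, b) = Mul(Rational(-3, 8), Pow(b, -1)) (Function('Y')(X, b) = Mul(Rational(1, 8), Pow(b, -1), Add(-4, 1)) = Mul(Rational(1, 8), Pow(b, -1), -3) = Mul(Rational(-3, 8), Pow(b, -1)))
Mul(Add(Pow(Add(-6, 2), 2), q), Function('Y')(-9, -7)) = Mul(Add(Pow(Add(-6, 2), 2), 132), Mul(Rational(-3, 8), Pow(-7, -1))) = Mul(Add(Pow(-4, 2), 132), Mul(Rational(-3, 8), Rational(-1, 7))) = Mul(Add(16, 132), Rational(3, 56)) = Mul(148, Rational(3, 56)) = Rational(111, 14)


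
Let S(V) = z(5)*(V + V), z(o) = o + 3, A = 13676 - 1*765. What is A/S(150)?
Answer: 12911/2400 ≈ 5.3796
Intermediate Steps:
A = 12911 (A = 13676 - 765 = 12911)
z(o) = 3 + o
S(V) = 16*V (S(V) = (3 + 5)*(V + V) = 8*(2*V) = 16*V)
A/S(150) = 12911/((16*150)) = 12911/2400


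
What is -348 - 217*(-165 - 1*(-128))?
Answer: 7681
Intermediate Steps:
-348 - 217*(-165 - 1*(-128)) = -348 - 217*(-165 + 128) = -348 - 217*(-37) = -348 + 8029 = 7681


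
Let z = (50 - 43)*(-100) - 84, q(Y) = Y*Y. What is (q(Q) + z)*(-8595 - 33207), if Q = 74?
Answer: -196134984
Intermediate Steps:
q(Y) = Y²
z = -784 (z = 7*(-100) - 84 = -700 - 84 = -784)
(q(Q) + z)*(-8595 - 33207) = (74² - 784)*(-8595 - 33207) = (5476 - 784)*(-41802) = 4692*(-41802) = -196134984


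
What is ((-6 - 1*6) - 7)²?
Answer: 361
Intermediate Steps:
((-6 - 1*6) - 7)² = ((-6 - 6) - 7)² = (-12 - 7)² = (-19)² = 361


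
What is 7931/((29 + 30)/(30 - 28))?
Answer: 15862/59 ≈ 268.85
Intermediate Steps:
7931/((29 + 30)/(30 - 28)) = 7931/(59/2) = (2/59)*7931 = 15862/59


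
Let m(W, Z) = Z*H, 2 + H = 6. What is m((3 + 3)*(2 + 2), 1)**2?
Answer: 16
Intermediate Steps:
H = 4 (H = -2 + 6 = 4)
m(W, Z) = 4*Z (m(W, Z) = Z*4 = 4*Z)
m((3 + 3)*(2 + 2), 1)**2 = (4*1)**2 = 4**2 = 16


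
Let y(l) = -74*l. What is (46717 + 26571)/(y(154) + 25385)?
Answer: 73288/13989 ≈ 5.2390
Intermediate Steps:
(46717 + 26571)/(y(154) + 25385) = (46717 + 26571)/(-74*154 + 25385) = 73288/(-11396 + 25385) = 73288/13989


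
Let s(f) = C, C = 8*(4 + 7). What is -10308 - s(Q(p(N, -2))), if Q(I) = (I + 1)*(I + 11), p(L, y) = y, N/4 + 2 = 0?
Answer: -10396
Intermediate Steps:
N = -8 (N = -8 + 4*0 = -8 + 0 = -8)
Q(I) = (1 + I)*(11 + I)
C = 88 (C = 8*11 = 88)
s(f) = 88
-10308 - s(Q(p(N, -2))) = -10308 - 1*88 = -10308 - 88 = -10396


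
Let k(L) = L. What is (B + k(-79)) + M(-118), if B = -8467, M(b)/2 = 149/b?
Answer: -504363/59 ≈ -8548.5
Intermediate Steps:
M(b) = 298/b (M(b) = 2*(149/b) = 298/b)
(B + k(-79)) + M(-118) = (-8467 - 79) + 298/(-118) = -8546 + 298*(-1/118) = -8546 - 149/59 = -504363/59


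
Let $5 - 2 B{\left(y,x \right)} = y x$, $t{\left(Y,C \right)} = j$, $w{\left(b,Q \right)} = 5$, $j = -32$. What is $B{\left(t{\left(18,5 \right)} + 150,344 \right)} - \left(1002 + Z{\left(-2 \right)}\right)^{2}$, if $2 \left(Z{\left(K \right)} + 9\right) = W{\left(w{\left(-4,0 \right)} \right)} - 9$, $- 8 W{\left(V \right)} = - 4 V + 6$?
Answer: $- \frac{63946009}{64} \approx -9.9916 \cdot 10^{5}$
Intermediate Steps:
$t{\left(Y,C \right)} = -32$
$W{\left(V \right)} = - \frac{3}{4} + \frac{V}{2}$ ($W{\left(V \right)} = - \frac{- 4 V + 6}{8} = - \frac{6 - 4 V}{8} = - \frac{3}{4} + \frac{V}{2}$)
$Z{\left(K \right)} = - \frac{101}{8}$ ($Z{\left(K \right)} = -9 + \frac{\left(- \frac{3}{4} + \frac{1}{2} \cdot 5\right) - 9}{2} = -9 + \frac{\left(- \frac{3}{4} + \frac{5}{2}\right) - 9}{2} = -9 + \frac{\frac{7}{4} - 9}{2} = -9 + \frac{1}{2} \left(- \frac{29}{4}\right) = -9 - \frac{29}{8} = - \frac{101}{8}$)
$B{\left(y,x \right)} = \frac{5}{2} - \frac{x y}{2}$ ($B{\left(y,x \right)} = \frac{5}{2} - \frac{y x}{2} = \frac{5}{2} - \frac{x y}{2}$)
$B{\left(t{\left(18,5 \right)} + 150,344 \right)} - \left(1002 + Z{\left(-2 \right)}\right)^{2} = \left(\frac{5}{2} - 172 \left(-32 + 150\right)\right) - \left(1002 - \frac{101}{8}\right)^{2} = \left(\frac{5}{2} - 172 \cdot 118\right) - \left(\frac{7915}{8}\right)^{2} = \left(\frac{5}{2} - 20296\right) - \frac{62647225}{64} = - \frac{40587}{2} - \frac{62647225}{64} = - \frac{63946009}{64}$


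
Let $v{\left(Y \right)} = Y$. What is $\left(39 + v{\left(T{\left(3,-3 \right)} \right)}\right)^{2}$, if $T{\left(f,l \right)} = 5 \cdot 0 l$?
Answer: $1521$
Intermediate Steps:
$T{\left(f,l \right)} = 0$ ($T{\left(f,l \right)} = 0 l = 0$)
$\left(39 + v{\left(T{\left(3,-3 \right)} \right)}\right)^{2} = \left(39 + 0\right)^{2} = 39^{2} = 1521$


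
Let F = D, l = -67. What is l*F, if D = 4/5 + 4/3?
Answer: -2144/15 ≈ -142.93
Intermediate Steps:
D = 32/15 (D = 4*(⅕) + 4*(⅓) = ⅘ + 4/3 = 32/15 ≈ 2.1333)
F = 32/15 ≈ 2.1333
l*F = -67*32/15 = -2144/15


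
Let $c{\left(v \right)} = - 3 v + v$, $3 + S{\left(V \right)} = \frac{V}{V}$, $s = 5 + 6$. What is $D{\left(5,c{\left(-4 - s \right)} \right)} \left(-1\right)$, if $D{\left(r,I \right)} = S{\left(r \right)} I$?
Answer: $60$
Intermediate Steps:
$s = 11$
$S{\left(V \right)} = -2$ ($S{\left(V \right)} = -3 + \frac{V}{V} = -3 + 1 = -2$)
$c{\left(v \right)} = - 2 v$
$D{\left(r,I \right)} = - 2 I$
$D{\left(5,c{\left(-4 - s \right)} \right)} \left(-1\right) = - 2 \left(- 2 \left(-4 - 11\right)\right) \left(-1\right) = - 2 \left(\left(-2\right) \left(-15\right)\right) \left(-1\right) = \left(-2\right) 30 \left(-1\right) = \left(-60\right) \left(-1\right) = 60$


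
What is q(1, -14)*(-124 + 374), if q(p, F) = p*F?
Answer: -3500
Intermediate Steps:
q(p, F) = F*p
q(1, -14)*(-124 + 374) = (-14*1)*(-124 + 374) = -14*250 = -3500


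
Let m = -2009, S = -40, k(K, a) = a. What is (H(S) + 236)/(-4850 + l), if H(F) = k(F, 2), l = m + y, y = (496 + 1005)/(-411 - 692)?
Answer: -131257/3783489 ≈ -0.034692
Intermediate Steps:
y = -1501/1103 (y = 1501/(-1103) = 1501*(-1/1103) = -1501/1103 ≈ -1.3608)
l = -2217428/1103 (l = -2009 - 1501/1103 = -2217428/1103 ≈ -2010.4)
H(F) = 2
(H(S) + 236)/(-4850 + l) = (2 + 236)/(-4850 - 2217428/1103) = 238/(-7566978/1103) = 238*(-1103/7566978) = -131257/3783489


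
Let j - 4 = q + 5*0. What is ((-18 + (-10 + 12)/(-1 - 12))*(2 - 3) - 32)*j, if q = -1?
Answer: -540/13 ≈ -41.538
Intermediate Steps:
j = 3 (j = 4 + (-1 + 5*0) = 4 + (-1 + 0) = 4 - 1 = 3)
((-18 + (-10 + 12)/(-1 - 12))*(2 - 3) - 32)*j = ((-18 + (-10 + 12)/(-1 - 12))*(2 - 3) - 32)*3 = ((-18 + 2/(-13))*(-1) - 32)*3 = ((-18 + 2*(-1/13))*(-1) - 32)*3 = ((-18 - 2/13)*(-1) - 32)*3 = (-236/13*(-1) - 32)*3 = (236/13 - 32)*3 = -180/13*3 = -540/13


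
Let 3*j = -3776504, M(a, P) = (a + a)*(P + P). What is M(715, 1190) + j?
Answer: 6433696/3 ≈ 2.1446e+6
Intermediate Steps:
M(a, P) = 4*P*a (M(a, P) = (2*a)*(2*P) = 4*P*a)
j = -3776504/3 (j = (1/3)*(-3776504) = -3776504/3 ≈ -1.2588e+6)
M(715, 1190) + j = 4*1190*715 - 3776504/3 = 3403400 - 3776504/3 = 6433696/3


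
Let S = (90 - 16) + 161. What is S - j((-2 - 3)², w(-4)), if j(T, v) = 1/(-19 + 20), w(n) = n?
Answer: 234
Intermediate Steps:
S = 235 (S = 74 + 161 = 235)
j(T, v) = 1 (j(T, v) = 1/1 = 1)
S - j((-2 - 3)², w(-4)) = 235 - 1*1 = 235 - 1 = 234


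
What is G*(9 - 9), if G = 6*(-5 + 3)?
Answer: 0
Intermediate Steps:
G = -12 (G = 6*(-2) = -12)
G*(9 - 9) = -12*(9 - 9) = -12*0 = 0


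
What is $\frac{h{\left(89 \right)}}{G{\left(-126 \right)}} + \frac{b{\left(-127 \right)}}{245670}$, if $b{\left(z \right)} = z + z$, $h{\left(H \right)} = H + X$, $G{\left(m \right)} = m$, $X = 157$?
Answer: $- \frac{559878}{286615} \approx -1.9534$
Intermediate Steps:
$h{\left(H \right)} = 157 + H$ ($h{\left(H \right)} = H + 157 = 157 + H$)
$b{\left(z \right)} = 2 z$
$\frac{h{\left(89 \right)}}{G{\left(-126 \right)}} + \frac{b{\left(-127 \right)}}{245670} = \frac{157 + 89}{-126} + \frac{2 \left(-127\right)}{245670} = 246 \left(- \frac{1}{126}\right) - \frac{127}{122835} = - \frac{41}{21} - \frac{127}{122835} = - \frac{559878}{286615}$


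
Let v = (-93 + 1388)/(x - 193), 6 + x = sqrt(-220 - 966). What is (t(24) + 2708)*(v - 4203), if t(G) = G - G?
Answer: -464924241928/40787 - 3506860*I*sqrt(1186)/40787 ≈ -1.1399e+7 - 2961.0*I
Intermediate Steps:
t(G) = 0
x = -6 + I*sqrt(1186) (x = -6 + sqrt(-220 - 966) = -6 + sqrt(-1186) = -6 + I*sqrt(1186) ≈ -6.0 + 34.438*I)
v = 1295/(-199 + I*sqrt(1186)) (v = (-93 + 1388)/((-6 + I*sqrt(1186)) - 193) = 1295/(-199 + I*sqrt(1186)) ≈ -6.3183 - 1.0934*I)
(t(24) + 2708)*(v - 4203) = (0 + 2708)*((-257705/40787 - 1295*I*sqrt(1186)/40787) - 4203) = 2708*(-171685466/40787 - 1295*I*sqrt(1186)/40787) = -464924241928/40787 - 3506860*I*sqrt(1186)/40787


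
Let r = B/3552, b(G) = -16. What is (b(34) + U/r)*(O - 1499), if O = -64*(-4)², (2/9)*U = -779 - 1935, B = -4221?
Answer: -12142088880/469 ≈ -2.5889e+7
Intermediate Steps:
U = -12213 (U = 9*(-779 - 1935)/2 = (9/2)*(-2714) = -12213)
r = -1407/1184 (r = -4221/3552 = -4221*1/3552 = -1407/1184 ≈ -1.1883)
O = -1024 (O = -64*16 = -1024)
(b(34) + U/r)*(O - 1499) = (-16 - 12213/(-1407/1184))*(-1024 - 1499) = (-16 - 12213*(-1184/1407))*(-2523) = (-16 + 4820064/469)*(-2523) = (4812560/469)*(-2523) = -12142088880/469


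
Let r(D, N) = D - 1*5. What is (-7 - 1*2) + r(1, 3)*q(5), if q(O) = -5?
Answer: 11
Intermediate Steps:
r(D, N) = -5 + D (r(D, N) = D - 5 = -5 + D)
(-7 - 1*2) + r(1, 3)*q(5) = (-7 - 1*2) + (-5 + 1)*(-5) = (-7 - 2) - 4*(-5) = -9 + 20 = 11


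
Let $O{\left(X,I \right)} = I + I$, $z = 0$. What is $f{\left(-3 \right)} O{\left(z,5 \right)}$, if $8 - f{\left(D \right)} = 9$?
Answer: $-10$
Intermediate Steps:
$f{\left(D \right)} = -1$ ($f{\left(D \right)} = 8 - 9 = -1$)
$O{\left(X,I \right)} = 2 I$
$f{\left(-3 \right)} O{\left(z,5 \right)} = - 2 \cdot 5 = \left(-1\right) 10 = -10$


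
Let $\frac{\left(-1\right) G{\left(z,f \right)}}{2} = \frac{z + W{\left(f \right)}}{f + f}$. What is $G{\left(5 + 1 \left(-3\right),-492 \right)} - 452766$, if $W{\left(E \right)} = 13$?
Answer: $- \frac{74253619}{164} \approx -4.5277 \cdot 10^{5}$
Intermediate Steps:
$G{\left(z,f \right)} = - \frac{13 + z}{f}$ ($G{\left(z,f \right)} = - 2 \frac{z + 13}{f + f} = - 2 \frac{13 + z}{2 f} = - \frac{13 + z}{f}$)
$G{\left(5 + 1 \left(-3\right),-492 \right)} - 452766 = \frac{-13 - \left(5 + 1 \left(-3\right)\right)}{-492} - 452766 = - \frac{-13 - \left(5 - 3\right)}{492} - 452766 = - \frac{-13 - 2}{492} - 452766 = \left(- \frac{1}{492}\right) \left(-15\right) - 452766 = \frac{5}{164} - 452766 = - \frac{74253619}{164}$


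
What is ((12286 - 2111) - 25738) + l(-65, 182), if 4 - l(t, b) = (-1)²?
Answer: -15560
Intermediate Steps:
l(t, b) = 3 (l(t, b) = 4 - 1*(-1)² = 4 - 1*1 = 4 - 1 = 3)
((12286 - 2111) - 25738) + l(-65, 182) = ((12286 - 2111) - 25738) + 3 = (10175 - 25738) + 3 = -15563 + 3 = -15560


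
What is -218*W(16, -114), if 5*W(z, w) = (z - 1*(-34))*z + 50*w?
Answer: 213640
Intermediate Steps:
W(z, w) = 10*w + z*(34 + z)/5 (W(z, w) = ((z - 1*(-34))*z + 50*w)/5 = ((z + 34)*z + 50*w)/5 = ((34 + z)*z + 50*w)/5 = (z*(34 + z) + 50*w)/5 = (50*w + z*(34 + z))/5 = 10*w + z*(34 + z)/5)
-218*W(16, -114) = -218*(10*(-114) + (⅕)*16² + (34/5)*16) = -218*(-1140 + (⅕)*256 + 544/5) = -218*(-1140 + 256/5 + 544/5) = -218*(-980) = 213640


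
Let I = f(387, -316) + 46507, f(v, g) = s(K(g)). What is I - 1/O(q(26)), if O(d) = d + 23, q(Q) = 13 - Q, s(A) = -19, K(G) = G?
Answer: 464879/10 ≈ 46488.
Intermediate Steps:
f(v, g) = -19
O(d) = 23 + d
I = 46488 (I = -19 + 46507 = 46488)
I - 1/O(q(26)) = 46488 - 1/(23 + (13 - 1*26)) = 46488 - 1/(23 + (13 - 26)) = 46488 - 1/(23 - 13) = 46488 - 1/10 = 464879/10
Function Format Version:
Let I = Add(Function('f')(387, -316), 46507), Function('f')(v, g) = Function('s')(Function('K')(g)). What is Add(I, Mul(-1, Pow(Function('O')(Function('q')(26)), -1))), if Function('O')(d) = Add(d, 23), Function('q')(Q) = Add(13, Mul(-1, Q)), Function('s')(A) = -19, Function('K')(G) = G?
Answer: Rational(464879, 10) ≈ 46488.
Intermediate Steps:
Function('f')(v, g) = -19
Function('O')(d) = Add(23, d)
I = 46488 (I = Add(-19, 46507) = 46488)
Add(I, Mul(-1, Pow(Function('O')(Function('q')(26)), -1))) = Add(46488, Mul(-1, Pow(Add(23, Add(13, Mul(-1, 26))), -1))) = Add(46488, Mul(-1, Pow(Add(23, Add(13, -26)), -1))) = Add(46488, Mul(-1, Pow(Add(23, -13), -1))) = Add(46488, Mul(-1, Pow(10, -1))) = Add(46488, Mul(-1, Rational(1, 10))) = Add(46488, Rational(-1, 10)) = Rational(464879, 10)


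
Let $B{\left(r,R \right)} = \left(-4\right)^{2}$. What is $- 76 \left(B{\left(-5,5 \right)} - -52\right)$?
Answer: $-5168$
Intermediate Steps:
$B{\left(r,R \right)} = 16$
$- 76 \left(B{\left(-5,5 \right)} - -52\right) = - 76 \left(16 - -52\right) = - 76 \left(16 + 52\right) = \left(-76\right) 68 = -5168$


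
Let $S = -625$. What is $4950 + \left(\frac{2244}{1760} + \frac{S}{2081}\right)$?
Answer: $\frac{412119131}{83240} \approx 4951.0$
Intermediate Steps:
$4950 + \left(\frac{2244}{1760} + \frac{S}{2081}\right) = 4950 + \left(\frac{2244}{1760} - \frac{625}{2081}\right) = 4950 + \left(2244 \cdot \frac{1}{1760} - \frac{625}{2081}\right) = 4950 + \left(\frac{51}{40} - \frac{625}{2081}\right) = 4950 + \frac{81131}{83240} = \frac{412119131}{83240}$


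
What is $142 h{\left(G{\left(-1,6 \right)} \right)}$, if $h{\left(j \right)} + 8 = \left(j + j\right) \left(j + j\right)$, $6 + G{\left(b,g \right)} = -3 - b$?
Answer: $35216$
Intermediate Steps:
$G{\left(b,g \right)} = -9 - b$ ($G{\left(b,g \right)} = -6 - \left(3 + b\right) = -9 - b$)
$h{\left(j \right)} = -8 + 4 j^{2}$ ($h{\left(j \right)} = -8 + \left(j + j\right) \left(j + j\right) = -8 + 2 j 2 j = -8 + 4 j^{2}$)
$142 h{\left(G{\left(-1,6 \right)} \right)} = 142 \left(-8 + 4 \left(-9 - -1\right)^{2}\right) = 142 \left(-8 + 4 \left(-9 + 1\right)^{2}\right) = 142 \left(-8 + 4 \left(-8\right)^{2}\right) = 142 \left(-8 + 4 \cdot 64\right) = 142 \left(-8 + 256\right) = 142 \cdot 248 = 35216$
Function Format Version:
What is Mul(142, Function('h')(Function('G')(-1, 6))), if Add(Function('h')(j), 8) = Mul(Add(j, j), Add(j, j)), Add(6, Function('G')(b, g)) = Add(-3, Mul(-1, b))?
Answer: 35216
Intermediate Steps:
Function('G')(b, g) = Add(-9, Mul(-1, b)) (Function('G')(b, g) = Add(-6, Add(-3, Mul(-1, b))) = Add(-9, Mul(-1, b)))
Function('h')(j) = Add(-8, Mul(4, Pow(j, 2))) (Function('h')(j) = Add(-8, Mul(Add(j, j), Add(j, j))) = Add(-8, Mul(Mul(2, j), Mul(2, j))) = Add(-8, Mul(4, Pow(j, 2))))
Mul(142, Function('h')(Function('G')(-1, 6))) = Mul(142, Add(-8, Mul(4, Pow(Add(-9, Mul(-1, -1)), 2)))) = Mul(142, Add(-8, Mul(4, Pow(Add(-9, 1), 2)))) = Mul(142, Add(-8, Mul(4, Pow(-8, 2)))) = Mul(142, Add(-8, Mul(4, 64))) = Mul(142, Add(-8, 256)) = Mul(142, 248) = 35216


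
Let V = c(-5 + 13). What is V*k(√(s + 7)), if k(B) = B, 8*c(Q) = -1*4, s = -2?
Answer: -√5/2 ≈ -1.1180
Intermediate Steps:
c(Q) = -½ (c(Q) = (-1*4)/8 = (⅛)*(-4) = -½)
V = -½ ≈ -0.50000
V*k(√(s + 7)) = -√(-2 + 7)/2 = -√5/2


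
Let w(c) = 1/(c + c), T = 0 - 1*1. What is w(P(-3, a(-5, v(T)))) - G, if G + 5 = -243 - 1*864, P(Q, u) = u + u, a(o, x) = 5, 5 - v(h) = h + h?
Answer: 22241/20 ≈ 1112.1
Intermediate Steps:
T = -1 (T = 0 - 1 = -1)
v(h) = 5 - 2*h (v(h) = 5 - (h + h) = 5 - 2*h)
P(Q, u) = 2*u
w(c) = 1/(2*c)
G = -1112 (G = -5 + (-243 - 1*864) = -5 + (-243 - 864) = -5 - 1107 = -1112)
w(P(-3, a(-5, v(T)))) - G = 1/(2*((2*5))) - 1*(-1112) = (½)/10 + 1112 = (½)*(⅒) + 1112 = 1/20 + 1112 = 22241/20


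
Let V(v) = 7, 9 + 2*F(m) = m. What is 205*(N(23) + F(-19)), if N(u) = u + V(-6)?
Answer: 3280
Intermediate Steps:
F(m) = -9/2 + m/2
N(u) = 7 + u (N(u) = u + 7 = 7 + u)
205*(N(23) + F(-19)) = 205*((7 + 23) + (-9/2 + (1/2)*(-19))) = 205*(30 + (-9/2 - 19/2)) = 205*(30 - 14) = 205*16 = 3280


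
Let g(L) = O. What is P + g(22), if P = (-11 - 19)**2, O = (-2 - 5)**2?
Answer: 949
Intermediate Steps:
O = 49 (O = (-7)**2 = 49)
g(L) = 49
P = 900 (P = (-30)**2 = 900)
P + g(22) = 900 + 49 = 949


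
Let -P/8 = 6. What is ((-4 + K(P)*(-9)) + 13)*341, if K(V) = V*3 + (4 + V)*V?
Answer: -6036723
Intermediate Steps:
P = -48 (P = -8*6 = -48)
K(V) = 3*V + V*(4 + V)
((-4 + K(P)*(-9)) + 13)*341 = ((-4 - 48*(7 - 48)*(-9)) + 13)*341 = ((-4 - 48*(-41)*(-9)) + 13)*341 = ((-4 + 1968*(-9)) + 13)*341 = ((-4 - 17712) + 13)*341 = (-17716 + 13)*341 = -17703*341 = -6036723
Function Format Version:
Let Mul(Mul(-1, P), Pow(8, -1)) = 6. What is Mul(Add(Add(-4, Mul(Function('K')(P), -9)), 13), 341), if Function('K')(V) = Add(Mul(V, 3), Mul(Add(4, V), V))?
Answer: -6036723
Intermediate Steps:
P = -48 (P = Mul(-8, 6) = -48)
Function('K')(V) = Add(Mul(3, V), Mul(V, Add(4, V)))
Mul(Add(Add(-4, Mul(Function('K')(P), -9)), 13), 341) = Mul(Add(Add(-4, Mul(Mul(-48, Add(7, -48)), -9)), 13), 341) = Mul(Add(Add(-4, Mul(Mul(-48, -41), -9)), 13), 341) = Mul(Add(Add(-4, Mul(1968, -9)), 13), 341) = Mul(Add(Add(-4, -17712), 13), 341) = Mul(Add(-17716, 13), 341) = Mul(-17703, 341) = -6036723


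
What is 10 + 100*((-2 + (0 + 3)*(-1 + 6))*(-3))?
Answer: -3890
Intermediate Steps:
10 + 100*((-2 + (0 + 3)*(-1 + 6))*(-3)) = 10 + 100*((-2 + 3*5)*(-3)) = 10 + 100*((-2 + 15)*(-3)) = 10 + 100*(13*(-3)) = 10 + 100*(-39) = 10 - 3900 = -3890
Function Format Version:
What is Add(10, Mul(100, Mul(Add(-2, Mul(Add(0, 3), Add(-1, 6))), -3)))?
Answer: -3890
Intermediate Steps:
Add(10, Mul(100, Mul(Add(-2, Mul(Add(0, 3), Add(-1, 6))), -3))) = Add(10, Mul(100, Mul(Add(-2, Mul(3, 5)), -3))) = Add(10, Mul(100, Mul(Add(-2, 15), -3))) = Add(10, Mul(100, Mul(13, -3))) = Add(10, Mul(100, -39)) = Add(10, -3900) = -3890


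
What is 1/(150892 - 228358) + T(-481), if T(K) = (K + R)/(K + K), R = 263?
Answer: 8443313/37261146 ≈ 0.22660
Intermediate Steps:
T(K) = (263 + K)/(2*K) (T(K) = (K + 263)/(K + K) = (263 + K)/((2*K)) = (263 + K)*(1/(2*K)) = (263 + K)/(2*K))
1/(150892 - 228358) + T(-481) = 1/(150892 - 228358) + (1/2)*(263 - 481)/(-481) = 1/(-77466) + (1/2)*(-1/481)*(-218) = -1/77466 + 109/481 = 8443313/37261146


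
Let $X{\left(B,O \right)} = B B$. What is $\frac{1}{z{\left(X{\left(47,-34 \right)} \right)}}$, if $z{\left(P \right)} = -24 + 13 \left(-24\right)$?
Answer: $- \frac{1}{336} \approx -0.0029762$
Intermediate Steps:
$X{\left(B,O \right)} = B^{2}$
$z{\left(P \right)} = -336$ ($z{\left(P \right)} = -24 - 312 = -336$)
$\frac{1}{z{\left(X{\left(47,-34 \right)} \right)}} = \frac{1}{-336} = - \frac{1}{336}$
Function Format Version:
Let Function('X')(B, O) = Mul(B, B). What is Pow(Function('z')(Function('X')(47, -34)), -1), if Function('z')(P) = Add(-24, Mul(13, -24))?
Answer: Rational(-1, 336) ≈ -0.0029762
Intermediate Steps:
Function('X')(B, O) = Pow(B, 2)
Function('z')(P) = -336 (Function('z')(P) = Add(-24, -312) = -336)
Pow(Function('z')(Function('X')(47, -34)), -1) = Pow(-336, -1) = Rational(-1, 336)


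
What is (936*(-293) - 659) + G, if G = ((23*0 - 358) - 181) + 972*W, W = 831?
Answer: 532286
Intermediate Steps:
G = 807193 (G = ((23*0 - 358) - 181) + 972*831 = ((0 - 358) - 181) + 807732 = (-358 - 181) + 807732 = -539 + 807732 = 807193)
(936*(-293) - 659) + G = (936*(-293) - 659) + 807193 = (-274248 - 659) + 807193 = -274907 + 807193 = 532286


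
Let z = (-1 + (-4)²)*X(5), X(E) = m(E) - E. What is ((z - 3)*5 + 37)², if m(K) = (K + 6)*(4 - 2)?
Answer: 1682209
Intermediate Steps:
m(K) = 12 + 2*K (m(K) = (6 + K)*2 = 12 + 2*K)
X(E) = 12 + E (X(E) = (12 + 2*E) - E = 12 + E)
z = 255 (z = (-1 + (-4)²)*(12 + 5) = (-1 + 16)*17 = 15*17 = 255)
((z - 3)*5 + 37)² = ((255 - 3)*5 + 37)² = (252*5 + 37)² = (1260 + 37)² = 1297² = 1682209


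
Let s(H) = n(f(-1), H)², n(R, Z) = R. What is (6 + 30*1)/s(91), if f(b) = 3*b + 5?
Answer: 9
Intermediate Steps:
f(b) = 5 + 3*b
s(H) = 4 (s(H) = (5 + 3*(-1))² = (5 - 3)² = 2² = 4)
(6 + 30*1)/s(91) = (6 + 30*1)/4 = (6 + 30)*(¼) = 36*(¼) = 9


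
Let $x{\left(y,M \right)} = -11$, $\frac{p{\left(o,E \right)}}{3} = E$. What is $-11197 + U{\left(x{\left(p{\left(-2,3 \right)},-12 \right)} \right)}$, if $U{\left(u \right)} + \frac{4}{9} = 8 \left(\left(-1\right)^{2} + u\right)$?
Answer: $- \frac{101497}{9} \approx -11277.0$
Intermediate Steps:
$p{\left(o,E \right)} = 3 E$
$U{\left(u \right)} = \frac{68}{9} + 8 u$ ($U{\left(u \right)} = - \frac{4}{9} + 8 \left(\left(-1\right)^{2} + u\right) = - \frac{4}{9} + 8 \left(1 + u\right) = - \frac{4}{9} + \left(8 + 8 u\right) = \frac{68}{9} + 8 u$)
$-11197 + U{\left(x{\left(p{\left(-2,3 \right)},-12 \right)} \right)} = -11197 + \left(\frac{68}{9} + 8 \left(-11\right)\right) = -11197 + \left(\frac{68}{9} - 88\right) = -11197 - \frac{724}{9} = - \frac{101497}{9}$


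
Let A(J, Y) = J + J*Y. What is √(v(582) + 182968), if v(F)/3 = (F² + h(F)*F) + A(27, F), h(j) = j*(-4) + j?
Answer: I*√1802153 ≈ 1342.4*I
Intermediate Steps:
h(j) = -3*j (h(j) = -4*j + j = -3*j)
v(F) = 81 - 6*F² + 81*F (v(F) = 3*((F² + (-3*F)*F) + 27*(1 + F)) = 3*((F² - 3*F²) + (27 + 27*F)) = 3*(-2*F² + (27 + 27*F)) = 3*(27 - 2*F² + 27*F) = 81 - 6*F² + 81*F)
√(v(582) + 182968) = √((81 - 6*582² + 81*582) + 182968) = √((81 - 6*338724 + 47142) + 182968) = √((81 - 2032344 + 47142) + 182968) = √(-1985121 + 182968) = √(-1802153) = I*√1802153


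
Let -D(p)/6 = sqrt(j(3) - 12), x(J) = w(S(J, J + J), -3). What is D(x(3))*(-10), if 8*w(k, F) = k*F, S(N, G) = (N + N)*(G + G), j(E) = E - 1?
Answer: 60*I*sqrt(10) ≈ 189.74*I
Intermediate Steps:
j(E) = -1 + E
S(N, G) = 4*G*N (S(N, G) = (2*N)*(2*G) = 4*G*N)
w(k, F) = F*k/8 (w(k, F) = (k*F)/8 = (F*k)/8 = F*k/8)
x(J) = -3*J**2 (x(J) = (1/8)*(-3)*(4*(J + J)*J) = (1/8)*(-3)*(4*(2*J)*J) = (1/8)*(-3)*(8*J**2) = -3*J**2)
D(p) = -6*I*sqrt(10) (D(p) = -6*sqrt((-1 + 3) - 12) = -6*sqrt(2 - 12) = -6*I*sqrt(10))
D(x(3))*(-10) = -6*I*sqrt(10)*(-10) = 60*I*sqrt(10)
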